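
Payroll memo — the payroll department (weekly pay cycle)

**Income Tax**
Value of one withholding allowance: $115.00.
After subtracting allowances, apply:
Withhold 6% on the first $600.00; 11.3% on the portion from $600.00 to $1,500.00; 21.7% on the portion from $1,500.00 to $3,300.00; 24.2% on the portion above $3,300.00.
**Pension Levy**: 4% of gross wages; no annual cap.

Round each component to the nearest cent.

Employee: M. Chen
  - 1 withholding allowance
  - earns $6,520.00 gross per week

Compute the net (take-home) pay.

$4,979.49

Income Tax: taxable = $6,520.00 − 1×$115.00 = $6,405.00
  $528.30 + 24.2% × ($6,405.00 − $3,300.00) = $528.30 + 24.2% × $3,105.00 = $1,279.71
Pension Levy: 4% × $6,520.00 = $260.80
Total withheld: $1,279.71 + $260.80 = $1,540.51
Net pay: $6,520.00 − $1,540.51 = $4,979.49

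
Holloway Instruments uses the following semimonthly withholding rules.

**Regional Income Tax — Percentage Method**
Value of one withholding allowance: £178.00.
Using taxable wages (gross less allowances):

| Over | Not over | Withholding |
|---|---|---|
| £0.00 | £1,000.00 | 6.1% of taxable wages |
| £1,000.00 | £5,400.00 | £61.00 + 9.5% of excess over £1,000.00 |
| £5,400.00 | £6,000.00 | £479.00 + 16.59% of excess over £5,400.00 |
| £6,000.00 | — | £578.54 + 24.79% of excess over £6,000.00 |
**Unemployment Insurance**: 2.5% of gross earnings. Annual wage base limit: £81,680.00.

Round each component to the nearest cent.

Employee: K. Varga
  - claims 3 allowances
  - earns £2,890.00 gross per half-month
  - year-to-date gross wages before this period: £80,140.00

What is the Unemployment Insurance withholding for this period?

£38.50

Unemployment Insurance: cap £81,680.00 − YTD £80,140.00 = £1,540.00 subject; 2.5% × £1,540.00 = £38.50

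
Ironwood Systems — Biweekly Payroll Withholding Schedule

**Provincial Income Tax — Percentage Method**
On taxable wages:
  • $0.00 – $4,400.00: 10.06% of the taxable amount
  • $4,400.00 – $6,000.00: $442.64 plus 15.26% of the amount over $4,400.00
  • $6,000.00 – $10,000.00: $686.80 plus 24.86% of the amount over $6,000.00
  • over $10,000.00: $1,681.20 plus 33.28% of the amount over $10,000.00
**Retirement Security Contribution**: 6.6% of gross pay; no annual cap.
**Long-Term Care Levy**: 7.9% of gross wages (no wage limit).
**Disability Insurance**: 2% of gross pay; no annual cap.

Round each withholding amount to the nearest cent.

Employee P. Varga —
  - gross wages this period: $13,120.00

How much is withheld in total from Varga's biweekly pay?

$4,884.34

Provincial Income Tax: taxable = $13,120.00
  $1,681.20 + 33.28% × ($13,120.00 − $10,000.00) = $1,681.20 + 33.28% × $3,120.00 = $2,719.54
Retirement Security Contribution: 6.6% × $13,120.00 = $865.92
Long-Term Care Levy: 7.9% × $13,120.00 = $1,036.48
Disability Insurance: 2% × $13,120.00 = $262.40
Total: $2,719.54 + $865.92 + $1,036.48 + $262.40 = $4,884.34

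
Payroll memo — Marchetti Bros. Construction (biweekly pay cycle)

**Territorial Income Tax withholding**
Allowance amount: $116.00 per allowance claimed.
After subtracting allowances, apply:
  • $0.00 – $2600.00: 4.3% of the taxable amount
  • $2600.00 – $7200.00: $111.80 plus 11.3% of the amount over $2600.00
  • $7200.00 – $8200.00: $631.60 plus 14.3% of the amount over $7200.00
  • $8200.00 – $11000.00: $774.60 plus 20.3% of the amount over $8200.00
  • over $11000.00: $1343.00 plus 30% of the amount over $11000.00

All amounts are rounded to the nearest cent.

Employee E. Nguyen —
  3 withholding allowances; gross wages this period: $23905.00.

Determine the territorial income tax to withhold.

Territorial Income Tax: taxable = $23905.00 − 3×$116.00 = $23557.00
  $1343.00 + 30% × ($23557.00 − $11000.00) = $1343.00 + 30% × $12557.00 = $5110.10

$5110.10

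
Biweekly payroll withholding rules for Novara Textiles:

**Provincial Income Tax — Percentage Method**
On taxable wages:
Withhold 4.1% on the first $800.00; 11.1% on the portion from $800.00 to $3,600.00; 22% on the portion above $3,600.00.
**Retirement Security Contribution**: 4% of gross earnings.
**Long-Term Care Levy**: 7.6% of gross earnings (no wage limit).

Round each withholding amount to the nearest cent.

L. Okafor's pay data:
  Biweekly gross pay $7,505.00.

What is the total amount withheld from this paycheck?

Provincial Income Tax: taxable = $7,505.00
  $343.60 + 22% × ($7,505.00 − $3,600.00) = $343.60 + 22% × $3,905.00 = $1,202.70
Retirement Security Contribution: 4% × $7,505.00 = $300.20
Long-Term Care Levy: 7.6% × $7,505.00 = $570.38
Total: $1,202.70 + $300.20 + $570.38 = $2,073.28

$2,073.28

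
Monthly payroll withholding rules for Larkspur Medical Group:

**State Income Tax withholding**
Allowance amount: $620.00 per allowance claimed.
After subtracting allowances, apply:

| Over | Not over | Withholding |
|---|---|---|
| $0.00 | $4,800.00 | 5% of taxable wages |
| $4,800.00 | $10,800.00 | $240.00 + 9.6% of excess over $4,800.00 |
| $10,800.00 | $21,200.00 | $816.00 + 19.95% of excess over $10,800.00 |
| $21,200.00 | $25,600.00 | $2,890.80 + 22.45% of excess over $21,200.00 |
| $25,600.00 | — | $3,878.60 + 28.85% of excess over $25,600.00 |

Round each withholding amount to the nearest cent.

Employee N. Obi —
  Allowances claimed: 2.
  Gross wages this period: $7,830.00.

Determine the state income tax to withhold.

State Income Tax: taxable = $7,830.00 − 2×$620.00 = $6,590.00
  $240.00 + 9.6% × ($6,590.00 − $4,800.00) = $240.00 + 9.6% × $1,790.00 = $411.84

$411.84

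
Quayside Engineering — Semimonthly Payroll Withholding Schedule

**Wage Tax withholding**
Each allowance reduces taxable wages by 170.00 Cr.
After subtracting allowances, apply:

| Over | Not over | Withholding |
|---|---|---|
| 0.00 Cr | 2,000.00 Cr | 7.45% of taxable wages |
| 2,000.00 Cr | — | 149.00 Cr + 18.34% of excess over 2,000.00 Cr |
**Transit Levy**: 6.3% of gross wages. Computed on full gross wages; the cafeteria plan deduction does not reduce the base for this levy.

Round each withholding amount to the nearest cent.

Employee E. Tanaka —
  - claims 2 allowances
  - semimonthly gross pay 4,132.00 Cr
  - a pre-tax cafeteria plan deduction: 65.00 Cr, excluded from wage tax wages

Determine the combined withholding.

726.05 Cr

Wage Tax: taxable = 4,132.00 Cr − 65.00 Cr − 2×170.00 Cr = 3,727.00 Cr
  149.00 Cr + 18.34% × (3,727.00 Cr − 2,000.00 Cr) = 149.00 Cr + 18.34% × 1,727.00 Cr = 465.73 Cr
Transit Levy: 6.3% × 4,132.00 Cr = 260.32 Cr
Total: 465.73 Cr + 260.32 Cr = 726.05 Cr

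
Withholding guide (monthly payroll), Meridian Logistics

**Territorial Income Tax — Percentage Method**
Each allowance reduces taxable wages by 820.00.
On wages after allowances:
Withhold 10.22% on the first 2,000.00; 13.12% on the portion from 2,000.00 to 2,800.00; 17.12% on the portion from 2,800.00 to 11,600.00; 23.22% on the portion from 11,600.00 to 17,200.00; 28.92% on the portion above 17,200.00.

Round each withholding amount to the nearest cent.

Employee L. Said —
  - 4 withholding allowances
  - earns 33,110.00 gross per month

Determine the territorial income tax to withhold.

Territorial Income Tax: taxable = 33,110.00 − 4×820.00 = 29,830.00
  3,116.24 + 28.92% × (29,830.00 − 17,200.00) = 3,116.24 + 28.92% × 12,630.00 = 6,768.84

6,768.84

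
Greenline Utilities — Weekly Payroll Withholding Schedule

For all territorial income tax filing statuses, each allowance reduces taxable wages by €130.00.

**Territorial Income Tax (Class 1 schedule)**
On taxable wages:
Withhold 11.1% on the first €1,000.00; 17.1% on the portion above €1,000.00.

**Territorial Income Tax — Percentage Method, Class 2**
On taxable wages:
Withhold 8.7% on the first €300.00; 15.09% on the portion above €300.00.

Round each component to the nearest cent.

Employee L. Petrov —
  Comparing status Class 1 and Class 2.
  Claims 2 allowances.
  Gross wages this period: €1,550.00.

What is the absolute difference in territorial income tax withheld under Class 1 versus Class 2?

Territorial Income Tax (Class 1): taxable = €1,550.00 − 2×€130.00 = €1,290.00
  €111.00 + 17.1% × (€1,290.00 − €1,000.00) = €111.00 + 17.1% × €290.00 = €160.59
Territorial Income Tax (Class 2): taxable = €1,550.00 − 2×€130.00 = €1,290.00
  €26.10 + 15.09% × (€1,290.00 − €300.00) = €26.10 + 15.09% × €990.00 = €175.49
Difference: |€160.59 − €175.49| = €14.90 (higher under Class 2)

€14.90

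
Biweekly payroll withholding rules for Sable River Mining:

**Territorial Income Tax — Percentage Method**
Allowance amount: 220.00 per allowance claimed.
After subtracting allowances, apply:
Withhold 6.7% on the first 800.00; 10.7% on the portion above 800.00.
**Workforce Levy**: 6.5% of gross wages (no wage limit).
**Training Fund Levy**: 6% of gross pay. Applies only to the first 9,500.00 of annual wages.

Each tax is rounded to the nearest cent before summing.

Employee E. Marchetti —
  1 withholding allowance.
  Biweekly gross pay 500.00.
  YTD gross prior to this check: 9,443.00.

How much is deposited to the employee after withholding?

445.32

Territorial Income Tax: taxable = 500.00 − 1×220.00 = 280.00
  6.7% × 280.00 = 18.76
Workforce Levy: 6.5% × 500.00 = 32.50
Training Fund Levy: cap 9,500.00 − YTD 9,443.00 = 57.00 subject; 6% × 57.00 = 3.42
Total withheld: 18.76 + 32.50 + 3.42 = 54.68
Net pay: 500.00 − 54.68 = 445.32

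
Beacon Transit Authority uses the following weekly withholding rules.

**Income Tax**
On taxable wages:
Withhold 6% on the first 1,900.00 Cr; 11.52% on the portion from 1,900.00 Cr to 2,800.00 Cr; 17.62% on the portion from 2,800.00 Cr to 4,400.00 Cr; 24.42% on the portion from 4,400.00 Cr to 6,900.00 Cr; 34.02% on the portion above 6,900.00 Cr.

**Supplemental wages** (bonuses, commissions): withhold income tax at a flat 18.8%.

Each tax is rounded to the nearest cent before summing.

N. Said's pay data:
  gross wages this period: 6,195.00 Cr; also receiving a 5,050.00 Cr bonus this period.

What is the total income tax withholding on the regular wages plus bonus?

1,887.34 Cr

Income Tax: taxable = 6,195.00 Cr
  499.60 Cr + 24.42% × (6,195.00 Cr − 4,400.00 Cr) = 499.60 Cr + 24.42% × 1,795.00 Cr = 937.94 Cr
Supplemental (18.8% flat on bonus): 18.8% × 5,050.00 Cr = 949.40 Cr
Total income tax: 937.94 Cr + 949.40 Cr = 1,887.34 Cr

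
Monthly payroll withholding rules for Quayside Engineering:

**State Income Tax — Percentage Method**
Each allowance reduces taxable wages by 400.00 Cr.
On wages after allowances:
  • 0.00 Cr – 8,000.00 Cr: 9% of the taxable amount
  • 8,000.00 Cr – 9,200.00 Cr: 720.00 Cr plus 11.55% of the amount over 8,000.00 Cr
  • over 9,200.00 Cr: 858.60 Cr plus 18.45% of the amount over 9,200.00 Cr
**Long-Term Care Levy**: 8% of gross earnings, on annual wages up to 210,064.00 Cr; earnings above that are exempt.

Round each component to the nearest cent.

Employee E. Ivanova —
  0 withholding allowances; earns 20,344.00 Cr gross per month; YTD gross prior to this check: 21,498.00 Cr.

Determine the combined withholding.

4,542.19 Cr

State Income Tax: taxable = 20,344.00 Cr
  858.60 Cr + 18.45% × (20,344.00 Cr − 9,200.00 Cr) = 858.60 Cr + 18.45% × 11,144.00 Cr = 2,914.67 Cr
Long-Term Care Levy: 8% × 20,344.00 Cr = 1,627.52 Cr
Total: 2,914.67 Cr + 1,627.52 Cr = 4,542.19 Cr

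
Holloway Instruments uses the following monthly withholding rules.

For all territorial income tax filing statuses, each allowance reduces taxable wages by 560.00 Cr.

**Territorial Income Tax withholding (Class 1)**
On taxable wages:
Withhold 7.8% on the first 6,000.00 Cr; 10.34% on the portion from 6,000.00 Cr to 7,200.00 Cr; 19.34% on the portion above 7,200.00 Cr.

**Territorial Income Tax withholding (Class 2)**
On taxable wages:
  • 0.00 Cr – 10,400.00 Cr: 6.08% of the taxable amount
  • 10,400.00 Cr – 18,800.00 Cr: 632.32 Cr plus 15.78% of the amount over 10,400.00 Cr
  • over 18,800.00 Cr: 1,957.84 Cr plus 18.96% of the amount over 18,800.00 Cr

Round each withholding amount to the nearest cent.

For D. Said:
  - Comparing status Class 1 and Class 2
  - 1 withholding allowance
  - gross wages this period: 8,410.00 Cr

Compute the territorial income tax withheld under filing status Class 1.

717.79 Cr

Territorial Income Tax (Class 1): taxable = 8,410.00 Cr − 1×560.00 Cr = 7,850.00 Cr
  592.08 Cr + 19.34% × (7,850.00 Cr − 7,200.00 Cr) = 592.08 Cr + 19.34% × 650.00 Cr = 717.79 Cr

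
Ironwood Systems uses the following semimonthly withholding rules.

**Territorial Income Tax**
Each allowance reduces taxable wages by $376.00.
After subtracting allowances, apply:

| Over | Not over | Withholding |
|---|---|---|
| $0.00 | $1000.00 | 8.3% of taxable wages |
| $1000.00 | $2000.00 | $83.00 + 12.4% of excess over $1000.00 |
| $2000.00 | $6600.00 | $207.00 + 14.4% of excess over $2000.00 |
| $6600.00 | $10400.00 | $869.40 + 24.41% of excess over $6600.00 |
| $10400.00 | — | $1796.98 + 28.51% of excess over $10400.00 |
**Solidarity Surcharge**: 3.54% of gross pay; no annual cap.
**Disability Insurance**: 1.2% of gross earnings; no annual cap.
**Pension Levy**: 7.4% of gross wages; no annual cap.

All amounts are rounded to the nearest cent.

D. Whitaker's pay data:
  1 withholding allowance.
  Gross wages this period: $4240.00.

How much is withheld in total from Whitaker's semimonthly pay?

Territorial Income Tax: taxable = $4240.00 − 1×$376.00 = $3864.00
  $207.00 + 14.4% × ($3864.00 − $2000.00) = $207.00 + 14.4% × $1864.00 = $475.42
Solidarity Surcharge: 3.54% × $4240.00 = $150.10
Disability Insurance: 1.2% × $4240.00 = $50.88
Pension Levy: 7.4% × $4240.00 = $313.76
Total: $475.42 + $150.10 + $50.88 + $313.76 = $990.16

$990.16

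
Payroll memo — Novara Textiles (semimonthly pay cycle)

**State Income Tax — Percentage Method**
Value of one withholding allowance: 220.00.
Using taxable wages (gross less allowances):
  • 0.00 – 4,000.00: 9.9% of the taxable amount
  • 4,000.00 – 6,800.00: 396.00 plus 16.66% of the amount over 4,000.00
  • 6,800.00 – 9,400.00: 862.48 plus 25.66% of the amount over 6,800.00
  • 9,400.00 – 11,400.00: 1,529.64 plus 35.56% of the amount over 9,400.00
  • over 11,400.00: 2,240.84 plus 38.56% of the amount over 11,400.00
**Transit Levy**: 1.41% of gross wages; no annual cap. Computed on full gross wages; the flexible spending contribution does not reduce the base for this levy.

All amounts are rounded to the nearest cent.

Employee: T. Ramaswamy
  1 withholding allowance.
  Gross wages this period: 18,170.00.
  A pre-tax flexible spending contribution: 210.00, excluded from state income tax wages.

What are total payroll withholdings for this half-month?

State Income Tax: taxable = 18,170.00 − 210.00 − 1×220.00 = 17,740.00
  2,240.84 + 38.56% × (17,740.00 − 11,400.00) = 2,240.84 + 38.56% × 6,340.00 = 4,685.54
Transit Levy: 1.41% × 18,170.00 = 256.20
Total: 4,685.54 + 256.20 = 4,941.74

4,941.74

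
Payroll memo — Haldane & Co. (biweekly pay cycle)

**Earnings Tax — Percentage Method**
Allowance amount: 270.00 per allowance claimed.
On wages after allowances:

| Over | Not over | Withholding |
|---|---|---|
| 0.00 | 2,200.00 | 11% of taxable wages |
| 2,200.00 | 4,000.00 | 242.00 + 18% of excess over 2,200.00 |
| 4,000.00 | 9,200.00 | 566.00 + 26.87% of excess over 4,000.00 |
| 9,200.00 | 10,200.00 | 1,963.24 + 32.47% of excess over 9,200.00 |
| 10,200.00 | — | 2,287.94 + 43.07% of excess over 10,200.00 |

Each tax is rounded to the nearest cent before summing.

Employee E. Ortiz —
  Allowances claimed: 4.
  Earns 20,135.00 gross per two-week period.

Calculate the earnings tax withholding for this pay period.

6,101.79

Earnings Tax: taxable = 20,135.00 − 4×270.00 = 19,055.00
  2,287.94 + 43.07% × (19,055.00 − 10,200.00) = 2,287.94 + 43.07% × 8,855.00 = 6,101.79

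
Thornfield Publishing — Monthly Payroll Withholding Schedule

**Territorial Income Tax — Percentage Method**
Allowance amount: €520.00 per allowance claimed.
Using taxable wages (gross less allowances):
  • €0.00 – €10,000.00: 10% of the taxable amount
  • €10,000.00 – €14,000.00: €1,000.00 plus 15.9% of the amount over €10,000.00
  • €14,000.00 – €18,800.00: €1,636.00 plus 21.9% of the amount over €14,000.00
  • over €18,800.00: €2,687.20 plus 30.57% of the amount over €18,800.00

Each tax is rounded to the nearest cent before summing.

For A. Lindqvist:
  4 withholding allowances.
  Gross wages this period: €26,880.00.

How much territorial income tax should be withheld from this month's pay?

€4,521.40

Territorial Income Tax: taxable = €26,880.00 − 4×€520.00 = €24,800.00
  €2,687.20 + 30.57% × (€24,800.00 − €18,800.00) = €2,687.20 + 30.57% × €6,000.00 = €4,521.40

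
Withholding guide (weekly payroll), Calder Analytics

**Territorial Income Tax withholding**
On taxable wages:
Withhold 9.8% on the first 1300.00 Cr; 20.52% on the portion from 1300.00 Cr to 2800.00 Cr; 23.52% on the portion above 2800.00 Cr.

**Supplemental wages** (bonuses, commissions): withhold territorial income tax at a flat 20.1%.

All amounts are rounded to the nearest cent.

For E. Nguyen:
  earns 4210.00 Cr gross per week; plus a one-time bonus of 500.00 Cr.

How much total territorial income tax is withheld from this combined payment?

Territorial Income Tax: taxable = 4210.00 Cr
  435.20 Cr + 23.52% × (4210.00 Cr − 2800.00 Cr) = 435.20 Cr + 23.52% × 1410.00 Cr = 766.83 Cr
Supplemental (20.1% flat on bonus): 20.1% × 500.00 Cr = 100.50 Cr
Total territorial income tax: 766.83 Cr + 100.50 Cr = 867.33 Cr

867.33 Cr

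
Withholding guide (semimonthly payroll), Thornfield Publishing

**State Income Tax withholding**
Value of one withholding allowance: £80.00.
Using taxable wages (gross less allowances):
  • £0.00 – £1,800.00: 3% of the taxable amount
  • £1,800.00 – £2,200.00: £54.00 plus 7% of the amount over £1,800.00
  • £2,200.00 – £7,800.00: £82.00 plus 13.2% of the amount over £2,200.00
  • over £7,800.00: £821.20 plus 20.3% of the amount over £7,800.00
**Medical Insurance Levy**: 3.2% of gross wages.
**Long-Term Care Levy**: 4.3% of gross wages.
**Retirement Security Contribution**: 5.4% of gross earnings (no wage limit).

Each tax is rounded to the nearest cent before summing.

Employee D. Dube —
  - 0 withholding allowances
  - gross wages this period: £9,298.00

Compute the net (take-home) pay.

State Income Tax: taxable = £9,298.00
  £821.20 + 20.3% × (£9,298.00 − £7,800.00) = £821.20 + 20.3% × £1,498.00 = £1,125.29
Medical Insurance Levy: 3.2% × £9,298.00 = £297.54
Long-Term Care Levy: 4.3% × £9,298.00 = £399.81
Retirement Security Contribution: 5.4% × £9,298.00 = £502.09
Total withheld: £1,125.29 + £297.54 + £399.81 + £502.09 = £2,324.73
Net pay: £9,298.00 − £2,324.73 = £6,973.27

£6,973.27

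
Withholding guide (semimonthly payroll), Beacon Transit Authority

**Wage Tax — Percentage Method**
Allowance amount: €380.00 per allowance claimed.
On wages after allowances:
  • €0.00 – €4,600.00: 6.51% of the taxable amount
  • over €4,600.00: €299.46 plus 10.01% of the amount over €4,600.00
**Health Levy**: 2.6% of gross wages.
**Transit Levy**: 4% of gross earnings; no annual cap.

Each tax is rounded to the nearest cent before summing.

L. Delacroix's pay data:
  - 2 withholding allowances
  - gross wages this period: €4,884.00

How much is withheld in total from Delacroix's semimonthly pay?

€590.81

Wage Tax: taxable = €4,884.00 − 2×€380.00 = €4,124.00
  6.51% × €4,124.00 = €268.47
Health Levy: 2.6% × €4,884.00 = €126.98
Transit Levy: 4% × €4,884.00 = €195.36
Total: €268.47 + €126.98 + €195.36 = €590.81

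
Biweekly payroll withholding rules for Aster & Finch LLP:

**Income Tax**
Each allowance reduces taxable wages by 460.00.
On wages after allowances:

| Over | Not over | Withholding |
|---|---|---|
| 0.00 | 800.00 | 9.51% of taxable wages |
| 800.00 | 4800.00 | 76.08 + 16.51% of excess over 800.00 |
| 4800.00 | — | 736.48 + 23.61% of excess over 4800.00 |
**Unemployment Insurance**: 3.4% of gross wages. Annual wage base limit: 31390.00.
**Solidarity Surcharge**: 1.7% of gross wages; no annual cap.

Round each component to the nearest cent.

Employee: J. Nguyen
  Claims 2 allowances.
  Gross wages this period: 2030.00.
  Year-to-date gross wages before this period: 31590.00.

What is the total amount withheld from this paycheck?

161.77

Income Tax: taxable = 2030.00 − 2×460.00 = 1110.00
  76.08 + 16.51% × (1110.00 − 800.00) = 76.08 + 16.51% × 310.00 = 127.26
Unemployment Insurance: YTD 31590.00 ≥ cap 31390.00 → 0.00
Solidarity Surcharge: 1.7% × 2030.00 = 34.51
Total: 127.26 + 0.00 + 34.51 = 161.77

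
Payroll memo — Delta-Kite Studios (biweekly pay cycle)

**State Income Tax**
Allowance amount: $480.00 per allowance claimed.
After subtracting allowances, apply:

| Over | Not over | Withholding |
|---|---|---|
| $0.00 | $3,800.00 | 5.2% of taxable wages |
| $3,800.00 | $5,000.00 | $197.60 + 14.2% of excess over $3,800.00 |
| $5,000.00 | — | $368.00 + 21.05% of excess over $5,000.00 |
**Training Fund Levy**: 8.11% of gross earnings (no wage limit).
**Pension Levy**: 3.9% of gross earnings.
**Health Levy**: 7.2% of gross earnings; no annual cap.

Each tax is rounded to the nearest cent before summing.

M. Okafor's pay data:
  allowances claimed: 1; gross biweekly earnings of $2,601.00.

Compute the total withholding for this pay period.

$609.94

State Income Tax: taxable = $2,601.00 − 1×$480.00 = $2,121.00
  5.2% × $2,121.00 = $110.29
Training Fund Levy: 8.11% × $2,601.00 = $210.94
Pension Levy: 3.9% × $2,601.00 = $101.44
Health Levy: 7.2% × $2,601.00 = $187.27
Total: $110.29 + $210.94 + $101.44 + $187.27 = $609.94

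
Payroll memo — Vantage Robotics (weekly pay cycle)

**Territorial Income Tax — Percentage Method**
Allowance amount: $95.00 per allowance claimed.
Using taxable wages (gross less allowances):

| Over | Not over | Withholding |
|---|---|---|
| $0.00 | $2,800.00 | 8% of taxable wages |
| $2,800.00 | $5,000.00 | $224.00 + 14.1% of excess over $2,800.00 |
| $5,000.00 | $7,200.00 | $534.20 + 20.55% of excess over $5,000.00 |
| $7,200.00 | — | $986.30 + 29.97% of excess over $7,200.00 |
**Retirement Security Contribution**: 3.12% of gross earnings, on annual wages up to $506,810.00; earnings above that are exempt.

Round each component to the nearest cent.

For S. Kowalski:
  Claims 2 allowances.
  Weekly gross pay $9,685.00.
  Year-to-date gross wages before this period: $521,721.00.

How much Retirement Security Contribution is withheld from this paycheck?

Retirement Security Contribution: YTD $521,721.00 ≥ cap $506,810.00 → $0.00

$0.00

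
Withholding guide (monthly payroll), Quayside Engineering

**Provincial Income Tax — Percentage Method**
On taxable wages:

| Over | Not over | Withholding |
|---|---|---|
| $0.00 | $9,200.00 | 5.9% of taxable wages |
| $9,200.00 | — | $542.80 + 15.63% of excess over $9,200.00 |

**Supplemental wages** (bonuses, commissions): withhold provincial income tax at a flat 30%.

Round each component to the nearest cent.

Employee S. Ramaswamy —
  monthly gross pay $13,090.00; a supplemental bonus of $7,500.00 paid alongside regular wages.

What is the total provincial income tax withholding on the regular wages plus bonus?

Provincial Income Tax: taxable = $13,090.00
  $542.80 + 15.63% × ($13,090.00 − $9,200.00) = $542.80 + 15.63% × $3,890.00 = $1,150.81
Supplemental (30% flat on bonus): 30% × $7,500.00 = $2,250.00
Total provincial income tax: $1,150.81 + $2,250.00 = $3,400.81

$3,400.81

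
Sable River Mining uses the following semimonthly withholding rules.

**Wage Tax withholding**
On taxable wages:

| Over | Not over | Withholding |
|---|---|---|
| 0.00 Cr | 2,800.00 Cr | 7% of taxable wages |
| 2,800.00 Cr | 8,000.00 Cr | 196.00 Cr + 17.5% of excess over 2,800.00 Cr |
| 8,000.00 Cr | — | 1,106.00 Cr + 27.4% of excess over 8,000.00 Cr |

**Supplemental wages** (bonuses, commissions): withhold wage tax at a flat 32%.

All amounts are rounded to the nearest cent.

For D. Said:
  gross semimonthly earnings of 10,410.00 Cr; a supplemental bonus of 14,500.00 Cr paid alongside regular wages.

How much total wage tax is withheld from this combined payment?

6,406.34 Cr

Wage Tax: taxable = 10,410.00 Cr
  1,106.00 Cr + 27.4% × (10,410.00 Cr − 8,000.00 Cr) = 1,106.00 Cr + 27.4% × 2,410.00 Cr = 1,766.34 Cr
Supplemental (32% flat on bonus): 32% × 14,500.00 Cr = 4,640.00 Cr
Total wage tax: 1,766.34 Cr + 4,640.00 Cr = 6,406.34 Cr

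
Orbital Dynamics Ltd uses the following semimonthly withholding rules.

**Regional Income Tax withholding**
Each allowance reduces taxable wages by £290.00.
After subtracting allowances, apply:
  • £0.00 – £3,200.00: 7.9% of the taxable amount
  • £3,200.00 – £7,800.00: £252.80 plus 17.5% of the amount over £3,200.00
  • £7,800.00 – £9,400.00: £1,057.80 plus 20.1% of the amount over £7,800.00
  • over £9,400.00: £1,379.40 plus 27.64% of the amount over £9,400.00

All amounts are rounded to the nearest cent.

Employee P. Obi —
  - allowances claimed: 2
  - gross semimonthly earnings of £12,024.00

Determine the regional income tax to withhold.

£1,944.36

Regional Income Tax: taxable = £12,024.00 − 2×£290.00 = £11,444.00
  £1,379.40 + 27.64% × (£11,444.00 − £9,400.00) = £1,379.40 + 27.64% × £2,044.00 = £1,944.36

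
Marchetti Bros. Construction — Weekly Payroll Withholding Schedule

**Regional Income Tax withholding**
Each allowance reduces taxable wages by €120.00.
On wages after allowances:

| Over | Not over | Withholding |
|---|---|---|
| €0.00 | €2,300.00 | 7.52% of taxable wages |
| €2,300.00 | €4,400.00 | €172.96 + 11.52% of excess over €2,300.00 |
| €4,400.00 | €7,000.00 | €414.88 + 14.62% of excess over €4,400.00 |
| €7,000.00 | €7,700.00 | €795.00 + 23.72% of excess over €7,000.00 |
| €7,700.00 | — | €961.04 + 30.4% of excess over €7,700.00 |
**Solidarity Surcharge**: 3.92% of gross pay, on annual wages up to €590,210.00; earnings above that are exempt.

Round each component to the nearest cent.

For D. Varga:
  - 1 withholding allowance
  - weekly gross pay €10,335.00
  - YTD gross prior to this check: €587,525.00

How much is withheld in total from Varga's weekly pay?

€1,830.85

Regional Income Tax: taxable = €10,335.00 − 1×€120.00 = €10,215.00
  €961.04 + 30.4% × (€10,215.00 − €7,700.00) = €961.04 + 30.4% × €2,515.00 = €1,725.60
Solidarity Surcharge: cap €590,210.00 − YTD €587,525.00 = €2,685.00 subject; 3.92% × €2,685.00 = €105.25
Total: €1,725.60 + €105.25 = €1,830.85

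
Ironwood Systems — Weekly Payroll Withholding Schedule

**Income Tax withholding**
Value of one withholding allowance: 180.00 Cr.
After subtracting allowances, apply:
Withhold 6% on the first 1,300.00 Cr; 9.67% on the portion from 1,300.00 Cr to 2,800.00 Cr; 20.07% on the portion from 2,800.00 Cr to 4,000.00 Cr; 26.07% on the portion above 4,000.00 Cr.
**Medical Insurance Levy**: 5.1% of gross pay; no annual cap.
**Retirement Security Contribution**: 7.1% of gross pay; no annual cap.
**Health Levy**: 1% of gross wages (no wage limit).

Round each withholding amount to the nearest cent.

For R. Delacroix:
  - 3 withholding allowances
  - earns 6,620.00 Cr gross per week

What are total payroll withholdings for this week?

Income Tax: taxable = 6,620.00 Cr − 3×180.00 Cr = 6,080.00 Cr
  463.89 Cr + 26.07% × (6,080.00 Cr − 4,000.00 Cr) = 463.89 Cr + 26.07% × 2,080.00 Cr = 1,006.15 Cr
Medical Insurance Levy: 5.1% × 6,620.00 Cr = 337.62 Cr
Retirement Security Contribution: 7.1% × 6,620.00 Cr = 470.02 Cr
Health Levy: 1% × 6,620.00 Cr = 66.20 Cr
Total: 1,006.15 Cr + 337.62 Cr + 470.02 Cr + 66.20 Cr = 1,879.99 Cr

1,879.99 Cr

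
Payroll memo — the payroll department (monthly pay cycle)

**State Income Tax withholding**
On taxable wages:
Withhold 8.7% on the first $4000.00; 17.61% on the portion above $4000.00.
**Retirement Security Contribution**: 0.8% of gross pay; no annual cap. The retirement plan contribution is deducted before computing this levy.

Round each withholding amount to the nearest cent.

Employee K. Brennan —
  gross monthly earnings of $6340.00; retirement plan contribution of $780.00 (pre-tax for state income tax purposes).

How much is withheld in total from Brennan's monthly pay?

$667.20

State Income Tax: taxable = $6340.00 − $780.00 = $5560.00
  $348.00 + 17.61% × ($5560.00 − $4000.00) = $348.00 + 17.61% × $1560.00 = $622.72
Retirement Security Contribution: 0.8% × $5560.00 = $44.48
Total: $622.72 + $44.48 = $667.20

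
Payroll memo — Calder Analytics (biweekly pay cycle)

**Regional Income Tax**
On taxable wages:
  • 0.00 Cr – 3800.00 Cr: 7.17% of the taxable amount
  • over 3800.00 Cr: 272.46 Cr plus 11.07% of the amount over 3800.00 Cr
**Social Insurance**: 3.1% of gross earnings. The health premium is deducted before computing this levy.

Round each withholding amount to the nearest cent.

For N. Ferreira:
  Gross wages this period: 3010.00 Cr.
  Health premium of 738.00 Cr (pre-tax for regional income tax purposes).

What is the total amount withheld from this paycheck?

Regional Income Tax: taxable = 3010.00 Cr − 738.00 Cr = 2272.00 Cr
  7.17% × 2272.00 Cr = 162.90 Cr
Social Insurance: 3.1% × 2272.00 Cr = 70.43 Cr
Total: 162.90 Cr + 70.43 Cr = 233.33 Cr

233.33 Cr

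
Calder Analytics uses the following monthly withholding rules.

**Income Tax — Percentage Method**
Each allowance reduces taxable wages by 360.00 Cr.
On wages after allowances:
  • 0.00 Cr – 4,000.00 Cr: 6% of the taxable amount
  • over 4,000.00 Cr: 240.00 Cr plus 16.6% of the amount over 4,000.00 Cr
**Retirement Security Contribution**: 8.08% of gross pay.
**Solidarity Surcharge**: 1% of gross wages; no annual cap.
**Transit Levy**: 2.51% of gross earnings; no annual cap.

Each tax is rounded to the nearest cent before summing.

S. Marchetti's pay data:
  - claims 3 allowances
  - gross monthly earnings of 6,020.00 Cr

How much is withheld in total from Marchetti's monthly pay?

Income Tax: taxable = 6,020.00 Cr − 3×360.00 Cr = 4,940.00 Cr
  240.00 Cr + 16.6% × (4,940.00 Cr − 4,000.00 Cr) = 240.00 Cr + 16.6% × 940.00 Cr = 396.04 Cr
Retirement Security Contribution: 8.08% × 6,020.00 Cr = 486.42 Cr
Solidarity Surcharge: 1% × 6,020.00 Cr = 60.20 Cr
Transit Levy: 2.51% × 6,020.00 Cr = 151.10 Cr
Total: 396.04 Cr + 486.42 Cr + 60.20 Cr + 151.10 Cr = 1,093.76 Cr

1,093.76 Cr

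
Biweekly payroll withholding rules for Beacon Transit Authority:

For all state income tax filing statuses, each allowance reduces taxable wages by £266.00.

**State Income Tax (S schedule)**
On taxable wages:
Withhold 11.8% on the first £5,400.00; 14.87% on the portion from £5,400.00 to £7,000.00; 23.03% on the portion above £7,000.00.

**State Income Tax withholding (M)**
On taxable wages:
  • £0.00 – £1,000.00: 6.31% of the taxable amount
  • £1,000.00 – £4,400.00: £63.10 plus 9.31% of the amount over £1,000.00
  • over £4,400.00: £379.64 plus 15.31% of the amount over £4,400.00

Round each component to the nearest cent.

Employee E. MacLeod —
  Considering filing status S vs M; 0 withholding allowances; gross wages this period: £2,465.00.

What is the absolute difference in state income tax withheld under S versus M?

State Income Tax (S): taxable = £2,465.00
  11.8% × £2,465.00 = £290.87
State Income Tax (M): taxable = £2,465.00
  £63.10 + 9.31% × (£2,465.00 − £1,000.00) = £63.10 + 9.31% × £1,465.00 = £199.49
Difference: |£290.87 − £199.49| = £91.38 (higher under S)

£91.38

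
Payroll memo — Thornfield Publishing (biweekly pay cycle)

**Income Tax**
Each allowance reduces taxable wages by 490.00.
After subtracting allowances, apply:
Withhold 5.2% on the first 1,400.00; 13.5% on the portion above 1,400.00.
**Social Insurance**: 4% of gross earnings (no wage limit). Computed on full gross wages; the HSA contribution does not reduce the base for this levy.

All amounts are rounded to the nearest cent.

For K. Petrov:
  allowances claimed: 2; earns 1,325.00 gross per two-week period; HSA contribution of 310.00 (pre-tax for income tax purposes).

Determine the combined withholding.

Income Tax: taxable = 1,325.00 − 310.00 − 2×490.00 = 35.00
  5.2% × 35.00 = 1.82
Social Insurance: 4% × 1,325.00 = 53.00
Total: 1.82 + 53.00 = 54.82

54.82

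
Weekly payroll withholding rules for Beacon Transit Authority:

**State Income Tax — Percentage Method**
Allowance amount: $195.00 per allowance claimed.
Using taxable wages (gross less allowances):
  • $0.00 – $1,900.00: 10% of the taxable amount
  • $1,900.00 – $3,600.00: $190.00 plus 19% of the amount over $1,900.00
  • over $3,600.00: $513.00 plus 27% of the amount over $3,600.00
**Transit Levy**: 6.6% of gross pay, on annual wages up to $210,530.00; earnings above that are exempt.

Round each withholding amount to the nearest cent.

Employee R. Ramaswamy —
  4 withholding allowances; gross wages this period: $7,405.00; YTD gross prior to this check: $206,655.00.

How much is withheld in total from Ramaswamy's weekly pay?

State Income Tax: taxable = $7,405.00 − 4×$195.00 = $6,625.00
  $513.00 + 27% × ($6,625.00 − $3,600.00) = $513.00 + 27% × $3,025.00 = $1,329.75
Transit Levy: cap $210,530.00 − YTD $206,655.00 = $3,875.00 subject; 6.6% × $3,875.00 = $255.75
Total: $1,329.75 + $255.75 = $1,585.50

$1,585.50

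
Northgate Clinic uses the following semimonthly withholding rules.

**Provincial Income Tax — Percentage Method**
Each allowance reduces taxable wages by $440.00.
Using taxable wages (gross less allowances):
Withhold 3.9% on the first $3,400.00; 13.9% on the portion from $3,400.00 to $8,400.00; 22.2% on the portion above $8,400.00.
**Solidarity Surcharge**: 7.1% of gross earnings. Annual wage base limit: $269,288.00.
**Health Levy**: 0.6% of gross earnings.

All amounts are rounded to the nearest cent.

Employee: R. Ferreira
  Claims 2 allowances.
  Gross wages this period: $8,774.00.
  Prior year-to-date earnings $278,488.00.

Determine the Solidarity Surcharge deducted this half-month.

$0.00

Solidarity Surcharge: YTD $278,488.00 ≥ cap $269,288.00 → $0.00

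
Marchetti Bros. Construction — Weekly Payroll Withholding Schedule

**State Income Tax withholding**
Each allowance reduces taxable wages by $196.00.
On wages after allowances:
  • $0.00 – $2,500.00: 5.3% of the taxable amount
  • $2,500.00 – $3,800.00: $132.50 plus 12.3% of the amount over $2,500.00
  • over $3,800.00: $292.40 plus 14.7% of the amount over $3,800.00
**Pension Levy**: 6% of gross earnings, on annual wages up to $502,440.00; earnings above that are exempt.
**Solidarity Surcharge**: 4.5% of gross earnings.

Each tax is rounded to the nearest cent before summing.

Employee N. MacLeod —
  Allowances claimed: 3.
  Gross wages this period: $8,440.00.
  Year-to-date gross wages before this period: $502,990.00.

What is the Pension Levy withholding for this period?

Pension Levy: YTD $502,990.00 ≥ cap $502,440.00 → $0.00

$0.00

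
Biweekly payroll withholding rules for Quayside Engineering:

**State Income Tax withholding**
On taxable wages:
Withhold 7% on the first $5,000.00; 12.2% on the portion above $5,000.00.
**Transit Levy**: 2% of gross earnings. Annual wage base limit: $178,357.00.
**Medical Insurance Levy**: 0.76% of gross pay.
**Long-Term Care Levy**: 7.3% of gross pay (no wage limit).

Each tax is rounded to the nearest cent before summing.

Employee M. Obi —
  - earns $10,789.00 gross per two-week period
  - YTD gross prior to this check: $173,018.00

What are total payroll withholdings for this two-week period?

$2,032.64

State Income Tax: taxable = $10,789.00
  $350.00 + 12.2% × ($10,789.00 − $5,000.00) = $350.00 + 12.2% × $5,789.00 = $1,056.26
Transit Levy: cap $178,357.00 − YTD $173,018.00 = $5,339.00 subject; 2% × $5,339.00 = $106.78
Medical Insurance Levy: 0.76% × $10,789.00 = $82.00
Long-Term Care Levy: 7.3% × $10,789.00 = $787.60
Total: $1,056.26 + $106.78 + $82.00 + $787.60 = $2,032.64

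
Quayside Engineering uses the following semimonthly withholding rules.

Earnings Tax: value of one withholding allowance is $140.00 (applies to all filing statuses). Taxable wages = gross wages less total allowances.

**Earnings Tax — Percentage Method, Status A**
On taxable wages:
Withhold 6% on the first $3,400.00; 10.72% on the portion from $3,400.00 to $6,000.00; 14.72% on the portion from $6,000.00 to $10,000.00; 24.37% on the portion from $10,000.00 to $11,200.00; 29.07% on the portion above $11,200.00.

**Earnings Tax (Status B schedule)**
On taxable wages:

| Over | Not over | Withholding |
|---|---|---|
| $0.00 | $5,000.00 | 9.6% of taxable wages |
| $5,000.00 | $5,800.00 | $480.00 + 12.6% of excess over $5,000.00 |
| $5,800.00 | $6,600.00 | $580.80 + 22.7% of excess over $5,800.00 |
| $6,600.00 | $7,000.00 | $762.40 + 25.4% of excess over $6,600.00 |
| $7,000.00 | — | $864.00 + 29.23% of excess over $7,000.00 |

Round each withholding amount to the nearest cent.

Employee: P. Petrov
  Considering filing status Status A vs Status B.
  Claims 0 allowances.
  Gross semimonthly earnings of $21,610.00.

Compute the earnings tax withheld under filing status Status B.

$5,134.50

Earnings Tax (Status B): taxable = $21,610.00
  $864.00 + 29.23% × ($21,610.00 − $7,000.00) = $864.00 + 29.23% × $14,610.00 = $5,134.50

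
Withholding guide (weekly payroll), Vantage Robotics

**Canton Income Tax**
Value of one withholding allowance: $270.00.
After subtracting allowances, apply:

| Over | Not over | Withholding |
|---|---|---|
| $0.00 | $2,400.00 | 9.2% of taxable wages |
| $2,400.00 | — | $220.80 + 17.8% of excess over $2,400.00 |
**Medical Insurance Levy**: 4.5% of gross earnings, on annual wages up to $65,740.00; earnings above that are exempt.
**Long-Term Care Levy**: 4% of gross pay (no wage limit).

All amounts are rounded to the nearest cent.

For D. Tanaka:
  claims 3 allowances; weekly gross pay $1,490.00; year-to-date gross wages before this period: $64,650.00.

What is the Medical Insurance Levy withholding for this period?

$49.05

Medical Insurance Levy: cap $65,740.00 − YTD $64,650.00 = $1,090.00 subject; 4.5% × $1,090.00 = $49.05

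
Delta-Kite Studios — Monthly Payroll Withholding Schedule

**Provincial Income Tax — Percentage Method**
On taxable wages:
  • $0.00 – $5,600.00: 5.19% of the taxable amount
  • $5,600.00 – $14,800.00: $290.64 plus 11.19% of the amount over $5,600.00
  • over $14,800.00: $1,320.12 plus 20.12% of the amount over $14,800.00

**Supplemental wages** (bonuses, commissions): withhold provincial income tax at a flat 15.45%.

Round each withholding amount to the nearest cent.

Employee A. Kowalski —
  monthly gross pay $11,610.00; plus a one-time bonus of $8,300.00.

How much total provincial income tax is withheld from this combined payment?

Provincial Income Tax: taxable = $11,610.00
  $290.64 + 11.19% × ($11,610.00 − $5,600.00) = $290.64 + 11.19% × $6,010.00 = $963.16
Supplemental (15.45% flat on bonus): 15.45% × $8,300.00 = $1,282.35
Total provincial income tax: $963.16 + $1,282.35 = $2,245.51

$2,245.51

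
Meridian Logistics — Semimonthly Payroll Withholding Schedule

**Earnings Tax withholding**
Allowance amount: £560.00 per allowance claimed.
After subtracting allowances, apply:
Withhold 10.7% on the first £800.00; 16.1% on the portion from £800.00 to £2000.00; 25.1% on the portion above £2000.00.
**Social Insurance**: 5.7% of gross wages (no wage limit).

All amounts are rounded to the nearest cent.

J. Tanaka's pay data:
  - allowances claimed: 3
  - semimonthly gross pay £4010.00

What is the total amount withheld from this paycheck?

£590.20

Earnings Tax: taxable = £4010.00 − 3×£560.00 = £2330.00
  £278.80 + 25.1% × (£2330.00 − £2000.00) = £278.80 + 25.1% × £330.00 = £361.63
Social Insurance: 5.7% × £4010.00 = £228.57
Total: £361.63 + £228.57 = £590.20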